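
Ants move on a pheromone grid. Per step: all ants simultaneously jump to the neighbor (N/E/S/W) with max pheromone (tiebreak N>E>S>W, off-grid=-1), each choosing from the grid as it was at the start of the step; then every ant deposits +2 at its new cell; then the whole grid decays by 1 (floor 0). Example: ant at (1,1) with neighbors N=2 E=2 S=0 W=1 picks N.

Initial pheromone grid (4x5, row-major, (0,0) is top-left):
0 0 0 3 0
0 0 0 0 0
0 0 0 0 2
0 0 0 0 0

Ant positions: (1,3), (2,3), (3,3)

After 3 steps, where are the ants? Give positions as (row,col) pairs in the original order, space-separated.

Step 1: ant0:(1,3)->N->(0,3) | ant1:(2,3)->E->(2,4) | ant2:(3,3)->N->(2,3)
  grid max=4 at (0,3)
Step 2: ant0:(0,3)->E->(0,4) | ant1:(2,4)->W->(2,3) | ant2:(2,3)->E->(2,4)
  grid max=4 at (2,4)
Step 3: ant0:(0,4)->W->(0,3) | ant1:(2,3)->E->(2,4) | ant2:(2,4)->W->(2,3)
  grid max=5 at (2,4)

(0,3) (2,4) (2,3)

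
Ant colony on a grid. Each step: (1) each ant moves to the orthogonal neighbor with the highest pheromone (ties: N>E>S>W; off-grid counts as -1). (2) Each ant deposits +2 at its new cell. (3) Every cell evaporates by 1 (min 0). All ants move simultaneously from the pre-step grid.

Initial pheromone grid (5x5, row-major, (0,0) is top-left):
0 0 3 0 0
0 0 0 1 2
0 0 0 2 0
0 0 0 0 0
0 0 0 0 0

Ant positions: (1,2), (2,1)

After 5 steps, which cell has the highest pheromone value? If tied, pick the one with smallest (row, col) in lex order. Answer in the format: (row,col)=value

Answer: (0,2)=8

Derivation:
Step 1: ant0:(1,2)->N->(0,2) | ant1:(2,1)->N->(1,1)
  grid max=4 at (0,2)
Step 2: ant0:(0,2)->E->(0,3) | ant1:(1,1)->N->(0,1)
  grid max=3 at (0,2)
Step 3: ant0:(0,3)->W->(0,2) | ant1:(0,1)->E->(0,2)
  grid max=6 at (0,2)
Step 4: ant0:(0,2)->E->(0,3) | ant1:(0,2)->E->(0,3)
  grid max=5 at (0,2)
Step 5: ant0:(0,3)->W->(0,2) | ant1:(0,3)->W->(0,2)
  grid max=8 at (0,2)
Final grid:
  0 0 8 2 0
  0 0 0 0 0
  0 0 0 0 0
  0 0 0 0 0
  0 0 0 0 0
Max pheromone 8 at (0,2)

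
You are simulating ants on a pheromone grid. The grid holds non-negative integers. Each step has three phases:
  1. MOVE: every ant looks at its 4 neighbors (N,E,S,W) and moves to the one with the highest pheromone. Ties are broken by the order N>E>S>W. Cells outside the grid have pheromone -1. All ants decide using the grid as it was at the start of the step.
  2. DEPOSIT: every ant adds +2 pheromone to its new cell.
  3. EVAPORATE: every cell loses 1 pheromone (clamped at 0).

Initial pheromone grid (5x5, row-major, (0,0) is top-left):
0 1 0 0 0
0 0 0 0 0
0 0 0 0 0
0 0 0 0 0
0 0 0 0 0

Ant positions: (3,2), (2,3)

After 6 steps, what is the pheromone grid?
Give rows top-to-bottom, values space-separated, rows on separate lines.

After step 1: ants at (2,2),(1,3)
  0 0 0 0 0
  0 0 0 1 0
  0 0 1 0 0
  0 0 0 0 0
  0 0 0 0 0
After step 2: ants at (1,2),(0,3)
  0 0 0 1 0
  0 0 1 0 0
  0 0 0 0 0
  0 0 0 0 0
  0 0 0 0 0
After step 3: ants at (0,2),(0,4)
  0 0 1 0 1
  0 0 0 0 0
  0 0 0 0 0
  0 0 0 0 0
  0 0 0 0 0
After step 4: ants at (0,3),(1,4)
  0 0 0 1 0
  0 0 0 0 1
  0 0 0 0 0
  0 0 0 0 0
  0 0 0 0 0
After step 5: ants at (0,4),(0,4)
  0 0 0 0 3
  0 0 0 0 0
  0 0 0 0 0
  0 0 0 0 0
  0 0 0 0 0
After step 6: ants at (1,4),(1,4)
  0 0 0 0 2
  0 0 0 0 3
  0 0 0 0 0
  0 0 0 0 0
  0 0 0 0 0

0 0 0 0 2
0 0 0 0 3
0 0 0 0 0
0 0 0 0 0
0 0 0 0 0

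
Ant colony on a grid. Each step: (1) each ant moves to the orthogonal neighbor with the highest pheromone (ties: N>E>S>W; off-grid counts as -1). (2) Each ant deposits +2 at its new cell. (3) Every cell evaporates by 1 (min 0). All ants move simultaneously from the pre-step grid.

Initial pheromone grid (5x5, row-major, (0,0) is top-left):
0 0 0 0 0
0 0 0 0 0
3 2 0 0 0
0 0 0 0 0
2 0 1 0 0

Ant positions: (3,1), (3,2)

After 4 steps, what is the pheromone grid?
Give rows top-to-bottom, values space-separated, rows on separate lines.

After step 1: ants at (2,1),(4,2)
  0 0 0 0 0
  0 0 0 0 0
  2 3 0 0 0
  0 0 0 0 0
  1 0 2 0 0
After step 2: ants at (2,0),(3,2)
  0 0 0 0 0
  0 0 0 0 0
  3 2 0 0 0
  0 0 1 0 0
  0 0 1 0 0
After step 3: ants at (2,1),(4,2)
  0 0 0 0 0
  0 0 0 0 0
  2 3 0 0 0
  0 0 0 0 0
  0 0 2 0 0
After step 4: ants at (2,0),(3,2)
  0 0 0 0 0
  0 0 0 0 0
  3 2 0 0 0
  0 0 1 0 0
  0 0 1 0 0

0 0 0 0 0
0 0 0 0 0
3 2 0 0 0
0 0 1 0 0
0 0 1 0 0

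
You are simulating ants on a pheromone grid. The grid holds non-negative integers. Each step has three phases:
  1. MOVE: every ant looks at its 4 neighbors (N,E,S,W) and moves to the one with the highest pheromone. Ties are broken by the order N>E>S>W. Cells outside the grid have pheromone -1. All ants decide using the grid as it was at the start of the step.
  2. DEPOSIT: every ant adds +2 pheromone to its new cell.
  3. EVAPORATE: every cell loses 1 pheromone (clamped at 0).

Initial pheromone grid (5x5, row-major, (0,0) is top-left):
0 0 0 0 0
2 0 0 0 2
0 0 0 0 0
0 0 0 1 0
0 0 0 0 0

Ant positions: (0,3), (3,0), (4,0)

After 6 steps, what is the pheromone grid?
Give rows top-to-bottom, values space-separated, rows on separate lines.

After step 1: ants at (0,4),(2,0),(3,0)
  0 0 0 0 1
  1 0 0 0 1
  1 0 0 0 0
  1 0 0 0 0
  0 0 0 0 0
After step 2: ants at (1,4),(1,0),(2,0)
  0 0 0 0 0
  2 0 0 0 2
  2 0 0 0 0
  0 0 0 0 0
  0 0 0 0 0
After step 3: ants at (0,4),(2,0),(1,0)
  0 0 0 0 1
  3 0 0 0 1
  3 0 0 0 0
  0 0 0 0 0
  0 0 0 0 0
After step 4: ants at (1,4),(1,0),(2,0)
  0 0 0 0 0
  4 0 0 0 2
  4 0 0 0 0
  0 0 0 0 0
  0 0 0 0 0
After step 5: ants at (0,4),(2,0),(1,0)
  0 0 0 0 1
  5 0 0 0 1
  5 0 0 0 0
  0 0 0 0 0
  0 0 0 0 0
After step 6: ants at (1,4),(1,0),(2,0)
  0 0 0 0 0
  6 0 0 0 2
  6 0 0 0 0
  0 0 0 0 0
  0 0 0 0 0

0 0 0 0 0
6 0 0 0 2
6 0 0 0 0
0 0 0 0 0
0 0 0 0 0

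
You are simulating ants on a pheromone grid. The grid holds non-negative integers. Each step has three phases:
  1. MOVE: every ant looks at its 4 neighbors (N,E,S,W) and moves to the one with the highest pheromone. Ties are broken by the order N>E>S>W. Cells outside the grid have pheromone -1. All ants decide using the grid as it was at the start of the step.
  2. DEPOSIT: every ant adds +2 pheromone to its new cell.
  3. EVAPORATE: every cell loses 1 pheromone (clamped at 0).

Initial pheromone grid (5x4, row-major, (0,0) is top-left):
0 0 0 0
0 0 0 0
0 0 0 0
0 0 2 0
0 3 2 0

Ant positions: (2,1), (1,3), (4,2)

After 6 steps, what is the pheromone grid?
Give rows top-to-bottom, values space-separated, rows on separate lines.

After step 1: ants at (1,1),(0,3),(4,1)
  0 0 0 1
  0 1 0 0
  0 0 0 0
  0 0 1 0
  0 4 1 0
After step 2: ants at (0,1),(1,3),(4,2)
  0 1 0 0
  0 0 0 1
  0 0 0 0
  0 0 0 0
  0 3 2 0
After step 3: ants at (0,2),(0,3),(4,1)
  0 0 1 1
  0 0 0 0
  0 0 0 0
  0 0 0 0
  0 4 1 0
After step 4: ants at (0,3),(0,2),(4,2)
  0 0 2 2
  0 0 0 0
  0 0 0 0
  0 0 0 0
  0 3 2 0
After step 5: ants at (0,2),(0,3),(4,1)
  0 0 3 3
  0 0 0 0
  0 0 0 0
  0 0 0 0
  0 4 1 0
After step 6: ants at (0,3),(0,2),(4,2)
  0 0 4 4
  0 0 0 0
  0 0 0 0
  0 0 0 0
  0 3 2 0

0 0 4 4
0 0 0 0
0 0 0 0
0 0 0 0
0 3 2 0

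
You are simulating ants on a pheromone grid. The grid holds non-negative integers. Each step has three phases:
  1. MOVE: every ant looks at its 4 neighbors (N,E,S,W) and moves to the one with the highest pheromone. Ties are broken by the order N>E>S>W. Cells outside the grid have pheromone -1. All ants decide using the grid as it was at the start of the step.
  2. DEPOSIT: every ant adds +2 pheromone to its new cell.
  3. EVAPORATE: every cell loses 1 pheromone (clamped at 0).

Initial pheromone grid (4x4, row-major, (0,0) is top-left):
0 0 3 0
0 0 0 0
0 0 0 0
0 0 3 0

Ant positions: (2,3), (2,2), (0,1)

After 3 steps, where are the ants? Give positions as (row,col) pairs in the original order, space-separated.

Step 1: ant0:(2,3)->N->(1,3) | ant1:(2,2)->S->(3,2) | ant2:(0,1)->E->(0,2)
  grid max=4 at (0,2)
Step 2: ant0:(1,3)->N->(0,3) | ant1:(3,2)->N->(2,2) | ant2:(0,2)->E->(0,3)
  grid max=3 at (0,2)
Step 3: ant0:(0,3)->W->(0,2) | ant1:(2,2)->S->(3,2) | ant2:(0,3)->W->(0,2)
  grid max=6 at (0,2)

(0,2) (3,2) (0,2)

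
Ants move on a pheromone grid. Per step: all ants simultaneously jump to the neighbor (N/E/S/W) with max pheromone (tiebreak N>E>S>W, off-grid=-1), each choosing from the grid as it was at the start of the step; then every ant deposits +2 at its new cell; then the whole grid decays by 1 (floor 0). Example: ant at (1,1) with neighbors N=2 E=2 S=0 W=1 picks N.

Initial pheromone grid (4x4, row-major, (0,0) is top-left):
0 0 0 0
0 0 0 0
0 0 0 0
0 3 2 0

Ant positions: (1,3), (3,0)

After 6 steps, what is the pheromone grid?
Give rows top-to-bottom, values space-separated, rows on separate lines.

After step 1: ants at (0,3),(3,1)
  0 0 0 1
  0 0 0 0
  0 0 0 0
  0 4 1 0
After step 2: ants at (1,3),(3,2)
  0 0 0 0
  0 0 0 1
  0 0 0 0
  0 3 2 0
After step 3: ants at (0,3),(3,1)
  0 0 0 1
  0 0 0 0
  0 0 0 0
  0 4 1 0
After step 4: ants at (1,3),(3,2)
  0 0 0 0
  0 0 0 1
  0 0 0 0
  0 3 2 0
After step 5: ants at (0,3),(3,1)
  0 0 0 1
  0 0 0 0
  0 0 0 0
  0 4 1 0
After step 6: ants at (1,3),(3,2)
  0 0 0 0
  0 0 0 1
  0 0 0 0
  0 3 2 0

0 0 0 0
0 0 0 1
0 0 0 0
0 3 2 0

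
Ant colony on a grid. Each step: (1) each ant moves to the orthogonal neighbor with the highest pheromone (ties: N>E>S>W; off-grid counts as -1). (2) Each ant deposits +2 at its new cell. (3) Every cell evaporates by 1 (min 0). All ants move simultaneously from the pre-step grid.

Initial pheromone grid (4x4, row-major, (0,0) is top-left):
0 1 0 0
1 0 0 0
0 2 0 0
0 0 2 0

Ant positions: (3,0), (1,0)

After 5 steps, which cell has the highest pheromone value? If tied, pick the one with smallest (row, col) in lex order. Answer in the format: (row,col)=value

Step 1: ant0:(3,0)->N->(2,0) | ant1:(1,0)->N->(0,0)
  grid max=1 at (0,0)
Step 2: ant0:(2,0)->E->(2,1) | ant1:(0,0)->E->(0,1)
  grid max=2 at (2,1)
Step 3: ant0:(2,1)->N->(1,1) | ant1:(0,1)->E->(0,2)
  grid max=1 at (0,2)
Step 4: ant0:(1,1)->S->(2,1) | ant1:(0,2)->E->(0,3)
  grid max=2 at (2,1)
Step 5: ant0:(2,1)->N->(1,1) | ant1:(0,3)->S->(1,3)
  grid max=1 at (1,1)
Final grid:
  0 0 0 0
  0 1 0 1
  0 1 0 0
  0 0 0 0
Max pheromone 1 at (1,1)

Answer: (1,1)=1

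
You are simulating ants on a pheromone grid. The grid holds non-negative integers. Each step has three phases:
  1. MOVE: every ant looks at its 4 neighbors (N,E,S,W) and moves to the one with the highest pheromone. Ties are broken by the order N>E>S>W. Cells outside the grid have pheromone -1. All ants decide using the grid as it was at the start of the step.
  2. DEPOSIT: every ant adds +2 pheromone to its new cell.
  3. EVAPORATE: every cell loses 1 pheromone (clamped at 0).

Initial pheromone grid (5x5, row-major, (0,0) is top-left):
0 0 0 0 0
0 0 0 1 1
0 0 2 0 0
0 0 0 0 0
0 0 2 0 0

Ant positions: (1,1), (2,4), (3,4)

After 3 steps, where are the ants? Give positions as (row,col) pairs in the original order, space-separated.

Step 1: ant0:(1,1)->N->(0,1) | ant1:(2,4)->N->(1,4) | ant2:(3,4)->N->(2,4)
  grid max=2 at (1,4)
Step 2: ant0:(0,1)->E->(0,2) | ant1:(1,4)->S->(2,4) | ant2:(2,4)->N->(1,4)
  grid max=3 at (1,4)
Step 3: ant0:(0,2)->E->(0,3) | ant1:(2,4)->N->(1,4) | ant2:(1,4)->S->(2,4)
  grid max=4 at (1,4)

(0,3) (1,4) (2,4)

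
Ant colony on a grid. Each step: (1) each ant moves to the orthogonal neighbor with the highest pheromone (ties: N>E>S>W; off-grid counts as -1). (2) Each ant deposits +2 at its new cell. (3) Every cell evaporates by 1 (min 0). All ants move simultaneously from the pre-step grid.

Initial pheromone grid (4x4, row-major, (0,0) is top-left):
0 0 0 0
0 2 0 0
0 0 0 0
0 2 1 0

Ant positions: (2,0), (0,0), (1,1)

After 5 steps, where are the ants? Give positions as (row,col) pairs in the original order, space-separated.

Step 1: ant0:(2,0)->N->(1,0) | ant1:(0,0)->E->(0,1) | ant2:(1,1)->N->(0,1)
  grid max=3 at (0,1)
Step 2: ant0:(1,0)->E->(1,1) | ant1:(0,1)->S->(1,1) | ant2:(0,1)->S->(1,1)
  grid max=6 at (1,1)
Step 3: ant0:(1,1)->N->(0,1) | ant1:(1,1)->N->(0,1) | ant2:(1,1)->N->(0,1)
  grid max=7 at (0,1)
Step 4: ant0:(0,1)->S->(1,1) | ant1:(0,1)->S->(1,1) | ant2:(0,1)->S->(1,1)
  grid max=10 at (1,1)
Step 5: ant0:(1,1)->N->(0,1) | ant1:(1,1)->N->(0,1) | ant2:(1,1)->N->(0,1)
  grid max=11 at (0,1)

(0,1) (0,1) (0,1)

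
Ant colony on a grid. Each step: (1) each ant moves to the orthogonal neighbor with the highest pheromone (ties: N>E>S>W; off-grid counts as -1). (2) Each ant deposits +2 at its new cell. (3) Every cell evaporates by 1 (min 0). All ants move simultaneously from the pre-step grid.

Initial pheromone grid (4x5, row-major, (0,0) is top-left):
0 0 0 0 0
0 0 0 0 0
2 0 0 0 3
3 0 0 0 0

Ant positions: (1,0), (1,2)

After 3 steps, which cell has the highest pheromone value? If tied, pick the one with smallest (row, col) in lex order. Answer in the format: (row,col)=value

Answer: (2,0)=3

Derivation:
Step 1: ant0:(1,0)->S->(2,0) | ant1:(1,2)->N->(0,2)
  grid max=3 at (2,0)
Step 2: ant0:(2,0)->S->(3,0) | ant1:(0,2)->E->(0,3)
  grid max=3 at (3,0)
Step 3: ant0:(3,0)->N->(2,0) | ant1:(0,3)->E->(0,4)
  grid max=3 at (2,0)
Final grid:
  0 0 0 0 1
  0 0 0 0 0
  3 0 0 0 0
  2 0 0 0 0
Max pheromone 3 at (2,0)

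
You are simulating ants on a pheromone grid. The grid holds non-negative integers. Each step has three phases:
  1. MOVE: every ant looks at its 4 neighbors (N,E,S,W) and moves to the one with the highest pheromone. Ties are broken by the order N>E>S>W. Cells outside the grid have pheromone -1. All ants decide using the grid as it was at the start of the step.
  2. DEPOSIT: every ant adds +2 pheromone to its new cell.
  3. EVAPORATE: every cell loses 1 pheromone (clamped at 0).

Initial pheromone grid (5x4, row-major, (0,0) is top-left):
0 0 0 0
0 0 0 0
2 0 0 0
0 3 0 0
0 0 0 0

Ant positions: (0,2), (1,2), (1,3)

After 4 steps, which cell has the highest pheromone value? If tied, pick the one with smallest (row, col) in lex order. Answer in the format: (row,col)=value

Step 1: ant0:(0,2)->E->(0,3) | ant1:(1,2)->N->(0,2) | ant2:(1,3)->N->(0,3)
  grid max=3 at (0,3)
Step 2: ant0:(0,3)->W->(0,2) | ant1:(0,2)->E->(0,3) | ant2:(0,3)->W->(0,2)
  grid max=4 at (0,2)
Step 3: ant0:(0,2)->E->(0,3) | ant1:(0,3)->W->(0,2) | ant2:(0,2)->E->(0,3)
  grid max=7 at (0,3)
Step 4: ant0:(0,3)->W->(0,2) | ant1:(0,2)->E->(0,3) | ant2:(0,3)->W->(0,2)
  grid max=8 at (0,2)
Final grid:
  0 0 8 8
  0 0 0 0
  0 0 0 0
  0 0 0 0
  0 0 0 0
Max pheromone 8 at (0,2)

Answer: (0,2)=8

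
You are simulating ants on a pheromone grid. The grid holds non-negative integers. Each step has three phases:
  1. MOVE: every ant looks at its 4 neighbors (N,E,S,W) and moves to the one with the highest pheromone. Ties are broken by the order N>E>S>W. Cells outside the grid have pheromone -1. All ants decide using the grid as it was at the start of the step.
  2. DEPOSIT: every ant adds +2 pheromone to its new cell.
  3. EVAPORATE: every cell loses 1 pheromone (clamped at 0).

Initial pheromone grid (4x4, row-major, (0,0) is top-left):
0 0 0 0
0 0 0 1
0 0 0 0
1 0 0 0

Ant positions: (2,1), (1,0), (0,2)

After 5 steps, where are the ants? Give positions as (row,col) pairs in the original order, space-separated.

Step 1: ant0:(2,1)->N->(1,1) | ant1:(1,0)->N->(0,0) | ant2:(0,2)->E->(0,3)
  grid max=1 at (0,0)
Step 2: ant0:(1,1)->N->(0,1) | ant1:(0,0)->E->(0,1) | ant2:(0,3)->S->(1,3)
  grid max=3 at (0,1)
Step 3: ant0:(0,1)->E->(0,2) | ant1:(0,1)->E->(0,2) | ant2:(1,3)->N->(0,3)
  grid max=3 at (0,2)
Step 4: ant0:(0,2)->W->(0,1) | ant1:(0,2)->W->(0,1) | ant2:(0,3)->W->(0,2)
  grid max=5 at (0,1)
Step 5: ant0:(0,1)->E->(0,2) | ant1:(0,1)->E->(0,2) | ant2:(0,2)->W->(0,1)
  grid max=7 at (0,2)

(0,2) (0,2) (0,1)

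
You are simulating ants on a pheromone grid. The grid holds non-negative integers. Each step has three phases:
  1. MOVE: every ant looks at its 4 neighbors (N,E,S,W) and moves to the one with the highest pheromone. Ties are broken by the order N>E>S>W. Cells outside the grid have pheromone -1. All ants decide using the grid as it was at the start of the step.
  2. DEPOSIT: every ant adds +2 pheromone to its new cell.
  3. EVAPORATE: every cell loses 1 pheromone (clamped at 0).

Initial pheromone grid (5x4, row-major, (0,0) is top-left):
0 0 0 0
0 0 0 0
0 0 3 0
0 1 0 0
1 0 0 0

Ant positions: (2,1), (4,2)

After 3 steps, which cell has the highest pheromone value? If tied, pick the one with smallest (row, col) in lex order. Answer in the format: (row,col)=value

Step 1: ant0:(2,1)->E->(2,2) | ant1:(4,2)->N->(3,2)
  grid max=4 at (2,2)
Step 2: ant0:(2,2)->S->(3,2) | ant1:(3,2)->N->(2,2)
  grid max=5 at (2,2)
Step 3: ant0:(3,2)->N->(2,2) | ant1:(2,2)->S->(3,2)
  grid max=6 at (2,2)
Final grid:
  0 0 0 0
  0 0 0 0
  0 0 6 0
  0 0 3 0
  0 0 0 0
Max pheromone 6 at (2,2)

Answer: (2,2)=6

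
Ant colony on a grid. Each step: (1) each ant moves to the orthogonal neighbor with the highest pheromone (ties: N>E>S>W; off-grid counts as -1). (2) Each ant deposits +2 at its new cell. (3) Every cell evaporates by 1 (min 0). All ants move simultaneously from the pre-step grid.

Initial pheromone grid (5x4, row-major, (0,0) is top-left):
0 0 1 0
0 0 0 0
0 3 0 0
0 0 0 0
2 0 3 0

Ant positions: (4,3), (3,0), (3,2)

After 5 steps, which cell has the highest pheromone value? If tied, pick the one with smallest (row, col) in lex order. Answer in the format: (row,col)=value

Answer: (4,2)=10

Derivation:
Step 1: ant0:(4,3)->W->(4,2) | ant1:(3,0)->S->(4,0) | ant2:(3,2)->S->(4,2)
  grid max=6 at (4,2)
Step 2: ant0:(4,2)->N->(3,2) | ant1:(4,0)->N->(3,0) | ant2:(4,2)->N->(3,2)
  grid max=5 at (4,2)
Step 3: ant0:(3,2)->S->(4,2) | ant1:(3,0)->S->(4,0) | ant2:(3,2)->S->(4,2)
  grid max=8 at (4,2)
Step 4: ant0:(4,2)->N->(3,2) | ant1:(4,0)->N->(3,0) | ant2:(4,2)->N->(3,2)
  grid max=7 at (4,2)
Step 5: ant0:(3,2)->S->(4,2) | ant1:(3,0)->S->(4,0) | ant2:(3,2)->S->(4,2)
  grid max=10 at (4,2)
Final grid:
  0 0 0 0
  0 0 0 0
  0 0 0 0
  0 0 4 0
  3 0 10 0
Max pheromone 10 at (4,2)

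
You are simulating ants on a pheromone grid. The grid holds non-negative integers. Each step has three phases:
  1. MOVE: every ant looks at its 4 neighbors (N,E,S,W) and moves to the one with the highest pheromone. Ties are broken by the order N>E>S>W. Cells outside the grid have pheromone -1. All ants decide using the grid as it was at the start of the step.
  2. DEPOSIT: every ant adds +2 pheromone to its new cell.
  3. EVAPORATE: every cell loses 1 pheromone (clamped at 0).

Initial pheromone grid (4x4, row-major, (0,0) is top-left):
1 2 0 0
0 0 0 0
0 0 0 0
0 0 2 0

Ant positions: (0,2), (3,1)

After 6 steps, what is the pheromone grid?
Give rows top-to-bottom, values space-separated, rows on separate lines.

After step 1: ants at (0,1),(3,2)
  0 3 0 0
  0 0 0 0
  0 0 0 0
  0 0 3 0
After step 2: ants at (0,2),(2,2)
  0 2 1 0
  0 0 0 0
  0 0 1 0
  0 0 2 0
After step 3: ants at (0,1),(3,2)
  0 3 0 0
  0 0 0 0
  0 0 0 0
  0 0 3 0
After step 4: ants at (0,2),(2,2)
  0 2 1 0
  0 0 0 0
  0 0 1 0
  0 0 2 0
After step 5: ants at (0,1),(3,2)
  0 3 0 0
  0 0 0 0
  0 0 0 0
  0 0 3 0
After step 6: ants at (0,2),(2,2)
  0 2 1 0
  0 0 0 0
  0 0 1 0
  0 0 2 0

0 2 1 0
0 0 0 0
0 0 1 0
0 0 2 0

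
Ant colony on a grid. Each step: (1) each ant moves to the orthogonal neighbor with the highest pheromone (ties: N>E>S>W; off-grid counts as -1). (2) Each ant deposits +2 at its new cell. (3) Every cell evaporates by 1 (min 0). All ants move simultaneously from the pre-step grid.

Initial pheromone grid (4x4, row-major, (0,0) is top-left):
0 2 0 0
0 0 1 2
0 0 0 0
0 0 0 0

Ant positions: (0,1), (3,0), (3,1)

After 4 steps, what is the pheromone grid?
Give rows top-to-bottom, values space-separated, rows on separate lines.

After step 1: ants at (0,2),(2,0),(2,1)
  0 1 1 0
  0 0 0 1
  1 1 0 0
  0 0 0 0
After step 2: ants at (0,1),(2,1),(2,0)
  0 2 0 0
  0 0 0 0
  2 2 0 0
  0 0 0 0
After step 3: ants at (0,2),(2,0),(2,1)
  0 1 1 0
  0 0 0 0
  3 3 0 0
  0 0 0 0
After step 4: ants at (0,1),(2,1),(2,0)
  0 2 0 0
  0 0 0 0
  4 4 0 0
  0 0 0 0

0 2 0 0
0 0 0 0
4 4 0 0
0 0 0 0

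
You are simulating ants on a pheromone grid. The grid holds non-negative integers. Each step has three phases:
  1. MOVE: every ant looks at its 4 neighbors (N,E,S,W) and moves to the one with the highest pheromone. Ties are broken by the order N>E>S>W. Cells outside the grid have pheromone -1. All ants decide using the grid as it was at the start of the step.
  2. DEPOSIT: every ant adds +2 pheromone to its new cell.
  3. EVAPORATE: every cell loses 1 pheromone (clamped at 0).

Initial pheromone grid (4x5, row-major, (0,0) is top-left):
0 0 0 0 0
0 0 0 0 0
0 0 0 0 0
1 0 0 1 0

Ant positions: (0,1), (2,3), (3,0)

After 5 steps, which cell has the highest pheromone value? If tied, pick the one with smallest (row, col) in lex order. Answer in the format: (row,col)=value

Answer: (3,3)=2

Derivation:
Step 1: ant0:(0,1)->E->(0,2) | ant1:(2,3)->S->(3,3) | ant2:(3,0)->N->(2,0)
  grid max=2 at (3,3)
Step 2: ant0:(0,2)->E->(0,3) | ant1:(3,3)->N->(2,3) | ant2:(2,0)->N->(1,0)
  grid max=1 at (0,3)
Step 3: ant0:(0,3)->E->(0,4) | ant1:(2,3)->S->(3,3) | ant2:(1,0)->N->(0,0)
  grid max=2 at (3,3)
Step 4: ant0:(0,4)->S->(1,4) | ant1:(3,3)->N->(2,3) | ant2:(0,0)->E->(0,1)
  grid max=1 at (0,1)
Step 5: ant0:(1,4)->N->(0,4) | ant1:(2,3)->S->(3,3) | ant2:(0,1)->E->(0,2)
  grid max=2 at (3,3)
Final grid:
  0 0 1 0 1
  0 0 0 0 0
  0 0 0 0 0
  0 0 0 2 0
Max pheromone 2 at (3,3)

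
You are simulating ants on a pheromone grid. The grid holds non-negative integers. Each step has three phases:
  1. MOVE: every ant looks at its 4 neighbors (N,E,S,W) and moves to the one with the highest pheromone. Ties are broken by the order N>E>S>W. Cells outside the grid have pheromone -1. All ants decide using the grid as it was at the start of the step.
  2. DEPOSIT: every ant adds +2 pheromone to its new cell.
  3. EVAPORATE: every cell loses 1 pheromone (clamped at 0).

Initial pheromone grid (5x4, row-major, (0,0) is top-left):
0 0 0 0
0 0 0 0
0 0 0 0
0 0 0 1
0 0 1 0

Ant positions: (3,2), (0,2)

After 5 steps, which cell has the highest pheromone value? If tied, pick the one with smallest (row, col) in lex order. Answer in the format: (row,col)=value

Step 1: ant0:(3,2)->E->(3,3) | ant1:(0,2)->E->(0,3)
  grid max=2 at (3,3)
Step 2: ant0:(3,3)->N->(2,3) | ant1:(0,3)->S->(1,3)
  grid max=1 at (1,3)
Step 3: ant0:(2,3)->N->(1,3) | ant1:(1,3)->S->(2,3)
  grid max=2 at (1,3)
Step 4: ant0:(1,3)->S->(2,3) | ant1:(2,3)->N->(1,3)
  grid max=3 at (1,3)
Step 5: ant0:(2,3)->N->(1,3) | ant1:(1,3)->S->(2,3)
  grid max=4 at (1,3)
Final grid:
  0 0 0 0
  0 0 0 4
  0 0 0 4
  0 0 0 0
  0 0 0 0
Max pheromone 4 at (1,3)

Answer: (1,3)=4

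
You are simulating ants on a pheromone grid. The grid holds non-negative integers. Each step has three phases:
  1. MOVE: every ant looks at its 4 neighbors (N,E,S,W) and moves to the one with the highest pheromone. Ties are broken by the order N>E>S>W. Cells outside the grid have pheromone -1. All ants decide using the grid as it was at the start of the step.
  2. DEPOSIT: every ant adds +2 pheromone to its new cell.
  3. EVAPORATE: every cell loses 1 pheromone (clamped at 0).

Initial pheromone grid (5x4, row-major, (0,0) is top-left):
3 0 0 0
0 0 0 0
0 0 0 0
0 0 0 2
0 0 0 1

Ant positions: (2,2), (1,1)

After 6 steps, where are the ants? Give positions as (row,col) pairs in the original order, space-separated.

Step 1: ant0:(2,2)->N->(1,2) | ant1:(1,1)->N->(0,1)
  grid max=2 at (0,0)
Step 2: ant0:(1,2)->N->(0,2) | ant1:(0,1)->W->(0,0)
  grid max=3 at (0,0)
Step 3: ant0:(0,2)->E->(0,3) | ant1:(0,0)->E->(0,1)
  grid max=2 at (0,0)
Step 4: ant0:(0,3)->S->(1,3) | ant1:(0,1)->W->(0,0)
  grid max=3 at (0,0)
Step 5: ant0:(1,3)->N->(0,3) | ant1:(0,0)->E->(0,1)
  grid max=2 at (0,0)
Step 6: ant0:(0,3)->S->(1,3) | ant1:(0,1)->W->(0,0)
  grid max=3 at (0,0)

(1,3) (0,0)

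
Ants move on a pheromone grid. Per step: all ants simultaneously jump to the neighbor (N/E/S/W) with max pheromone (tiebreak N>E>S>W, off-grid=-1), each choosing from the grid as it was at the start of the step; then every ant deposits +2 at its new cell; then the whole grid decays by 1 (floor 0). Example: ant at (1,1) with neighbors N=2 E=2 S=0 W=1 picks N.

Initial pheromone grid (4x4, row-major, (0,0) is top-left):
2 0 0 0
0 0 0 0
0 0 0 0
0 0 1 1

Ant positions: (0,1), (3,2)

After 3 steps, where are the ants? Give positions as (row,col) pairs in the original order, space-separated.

Step 1: ant0:(0,1)->W->(0,0) | ant1:(3,2)->E->(3,3)
  grid max=3 at (0,0)
Step 2: ant0:(0,0)->E->(0,1) | ant1:(3,3)->N->(2,3)
  grid max=2 at (0,0)
Step 3: ant0:(0,1)->W->(0,0) | ant1:(2,3)->S->(3,3)
  grid max=3 at (0,0)

(0,0) (3,3)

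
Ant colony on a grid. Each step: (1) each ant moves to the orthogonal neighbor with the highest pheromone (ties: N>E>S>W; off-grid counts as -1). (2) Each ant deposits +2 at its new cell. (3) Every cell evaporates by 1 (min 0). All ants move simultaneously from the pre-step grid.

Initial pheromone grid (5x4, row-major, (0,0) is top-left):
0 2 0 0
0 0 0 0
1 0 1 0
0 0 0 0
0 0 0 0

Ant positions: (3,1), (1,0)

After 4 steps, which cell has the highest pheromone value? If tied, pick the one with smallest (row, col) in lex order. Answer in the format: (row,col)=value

Answer: (2,0)=5

Derivation:
Step 1: ant0:(3,1)->N->(2,1) | ant1:(1,0)->S->(2,0)
  grid max=2 at (2,0)
Step 2: ant0:(2,1)->W->(2,0) | ant1:(2,0)->E->(2,1)
  grid max=3 at (2,0)
Step 3: ant0:(2,0)->E->(2,1) | ant1:(2,1)->W->(2,0)
  grid max=4 at (2,0)
Step 4: ant0:(2,1)->W->(2,0) | ant1:(2,0)->E->(2,1)
  grid max=5 at (2,0)
Final grid:
  0 0 0 0
  0 0 0 0
  5 4 0 0
  0 0 0 0
  0 0 0 0
Max pheromone 5 at (2,0)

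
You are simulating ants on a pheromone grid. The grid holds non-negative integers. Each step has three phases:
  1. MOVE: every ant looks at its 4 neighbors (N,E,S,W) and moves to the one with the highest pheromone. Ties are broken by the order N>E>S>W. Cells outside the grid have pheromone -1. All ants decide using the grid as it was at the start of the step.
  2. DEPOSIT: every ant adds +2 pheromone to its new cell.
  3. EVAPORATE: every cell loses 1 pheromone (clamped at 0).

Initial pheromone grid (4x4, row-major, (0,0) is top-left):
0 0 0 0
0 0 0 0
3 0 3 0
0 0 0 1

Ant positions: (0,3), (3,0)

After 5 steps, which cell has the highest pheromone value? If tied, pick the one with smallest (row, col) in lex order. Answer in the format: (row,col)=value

Answer: (2,0)=4

Derivation:
Step 1: ant0:(0,3)->S->(1,3) | ant1:(3,0)->N->(2,0)
  grid max=4 at (2,0)
Step 2: ant0:(1,3)->N->(0,3) | ant1:(2,0)->N->(1,0)
  grid max=3 at (2,0)
Step 3: ant0:(0,3)->S->(1,3) | ant1:(1,0)->S->(2,0)
  grid max=4 at (2,0)
Step 4: ant0:(1,3)->N->(0,3) | ant1:(2,0)->N->(1,0)
  grid max=3 at (2,0)
Step 5: ant0:(0,3)->S->(1,3) | ant1:(1,0)->S->(2,0)
  grid max=4 at (2,0)
Final grid:
  0 0 0 0
  0 0 0 1
  4 0 0 0
  0 0 0 0
Max pheromone 4 at (2,0)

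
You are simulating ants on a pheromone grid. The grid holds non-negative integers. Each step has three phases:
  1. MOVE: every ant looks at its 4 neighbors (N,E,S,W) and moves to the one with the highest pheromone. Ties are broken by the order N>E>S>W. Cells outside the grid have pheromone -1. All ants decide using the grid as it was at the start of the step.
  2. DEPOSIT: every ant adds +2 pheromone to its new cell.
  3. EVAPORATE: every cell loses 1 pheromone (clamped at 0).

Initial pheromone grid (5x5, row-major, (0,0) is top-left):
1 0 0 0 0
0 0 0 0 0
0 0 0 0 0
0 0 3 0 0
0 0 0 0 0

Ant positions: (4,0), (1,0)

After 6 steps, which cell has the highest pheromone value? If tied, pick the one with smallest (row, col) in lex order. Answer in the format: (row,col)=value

Step 1: ant0:(4,0)->N->(3,0) | ant1:(1,0)->N->(0,0)
  grid max=2 at (0,0)
Step 2: ant0:(3,0)->N->(2,0) | ant1:(0,0)->E->(0,1)
  grid max=1 at (0,0)
Step 3: ant0:(2,0)->N->(1,0) | ant1:(0,1)->W->(0,0)
  grid max=2 at (0,0)
Step 4: ant0:(1,0)->N->(0,0) | ant1:(0,0)->S->(1,0)
  grid max=3 at (0,0)
Step 5: ant0:(0,0)->S->(1,0) | ant1:(1,0)->N->(0,0)
  grid max=4 at (0,0)
Step 6: ant0:(1,0)->N->(0,0) | ant1:(0,0)->S->(1,0)
  grid max=5 at (0,0)
Final grid:
  5 0 0 0 0
  4 0 0 0 0
  0 0 0 0 0
  0 0 0 0 0
  0 0 0 0 0
Max pheromone 5 at (0,0)

Answer: (0,0)=5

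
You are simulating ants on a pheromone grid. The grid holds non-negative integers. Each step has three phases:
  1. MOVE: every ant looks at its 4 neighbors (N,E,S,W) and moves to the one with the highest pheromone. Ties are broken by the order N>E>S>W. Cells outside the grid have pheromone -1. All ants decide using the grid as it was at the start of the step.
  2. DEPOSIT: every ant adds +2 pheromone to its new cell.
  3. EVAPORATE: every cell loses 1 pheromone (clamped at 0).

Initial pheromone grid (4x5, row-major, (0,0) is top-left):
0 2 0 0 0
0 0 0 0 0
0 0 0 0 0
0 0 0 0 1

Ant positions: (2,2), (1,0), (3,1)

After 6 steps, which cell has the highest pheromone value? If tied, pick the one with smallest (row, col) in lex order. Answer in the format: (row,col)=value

Step 1: ant0:(2,2)->N->(1,2) | ant1:(1,0)->N->(0,0) | ant2:(3,1)->N->(2,1)
  grid max=1 at (0,0)
Step 2: ant0:(1,2)->N->(0,2) | ant1:(0,0)->E->(0,1) | ant2:(2,1)->N->(1,1)
  grid max=2 at (0,1)
Step 3: ant0:(0,2)->W->(0,1) | ant1:(0,1)->E->(0,2) | ant2:(1,1)->N->(0,1)
  grid max=5 at (0,1)
Step 4: ant0:(0,1)->E->(0,2) | ant1:(0,2)->W->(0,1) | ant2:(0,1)->E->(0,2)
  grid max=6 at (0,1)
Step 5: ant0:(0,2)->W->(0,1) | ant1:(0,1)->E->(0,2) | ant2:(0,2)->W->(0,1)
  grid max=9 at (0,1)
Step 6: ant0:(0,1)->E->(0,2) | ant1:(0,2)->W->(0,1) | ant2:(0,1)->E->(0,2)
  grid max=10 at (0,1)
Final grid:
  0 10 9 0 0
  0 0 0 0 0
  0 0 0 0 0
  0 0 0 0 0
Max pheromone 10 at (0,1)

Answer: (0,1)=10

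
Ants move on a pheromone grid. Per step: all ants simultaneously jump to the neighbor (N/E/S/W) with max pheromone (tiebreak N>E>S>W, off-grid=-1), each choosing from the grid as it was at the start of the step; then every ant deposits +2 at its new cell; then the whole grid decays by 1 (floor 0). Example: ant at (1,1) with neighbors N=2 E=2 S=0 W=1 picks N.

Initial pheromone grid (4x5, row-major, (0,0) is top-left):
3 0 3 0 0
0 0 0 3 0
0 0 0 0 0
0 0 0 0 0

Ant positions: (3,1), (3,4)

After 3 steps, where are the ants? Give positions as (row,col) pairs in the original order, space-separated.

Step 1: ant0:(3,1)->N->(2,1) | ant1:(3,4)->N->(2,4)
  grid max=2 at (0,0)
Step 2: ant0:(2,1)->N->(1,1) | ant1:(2,4)->N->(1,4)
  grid max=1 at (0,0)
Step 3: ant0:(1,1)->N->(0,1) | ant1:(1,4)->W->(1,3)
  grid max=2 at (1,3)

(0,1) (1,3)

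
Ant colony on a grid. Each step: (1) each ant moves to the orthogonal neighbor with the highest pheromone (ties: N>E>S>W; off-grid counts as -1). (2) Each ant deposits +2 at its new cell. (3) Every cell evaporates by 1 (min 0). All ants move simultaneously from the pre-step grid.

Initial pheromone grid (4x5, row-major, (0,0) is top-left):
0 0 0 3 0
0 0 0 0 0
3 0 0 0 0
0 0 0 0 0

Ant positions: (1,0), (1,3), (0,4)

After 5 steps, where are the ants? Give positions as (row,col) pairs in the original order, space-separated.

Step 1: ant0:(1,0)->S->(2,0) | ant1:(1,3)->N->(0,3) | ant2:(0,4)->W->(0,3)
  grid max=6 at (0,3)
Step 2: ant0:(2,0)->N->(1,0) | ant1:(0,3)->E->(0,4) | ant2:(0,3)->E->(0,4)
  grid max=5 at (0,3)
Step 3: ant0:(1,0)->S->(2,0) | ant1:(0,4)->W->(0,3) | ant2:(0,4)->W->(0,3)
  grid max=8 at (0,3)
Step 4: ant0:(2,0)->N->(1,0) | ant1:(0,3)->E->(0,4) | ant2:(0,3)->E->(0,4)
  grid max=7 at (0,3)
Step 5: ant0:(1,0)->S->(2,0) | ant1:(0,4)->W->(0,3) | ant2:(0,4)->W->(0,3)
  grid max=10 at (0,3)

(2,0) (0,3) (0,3)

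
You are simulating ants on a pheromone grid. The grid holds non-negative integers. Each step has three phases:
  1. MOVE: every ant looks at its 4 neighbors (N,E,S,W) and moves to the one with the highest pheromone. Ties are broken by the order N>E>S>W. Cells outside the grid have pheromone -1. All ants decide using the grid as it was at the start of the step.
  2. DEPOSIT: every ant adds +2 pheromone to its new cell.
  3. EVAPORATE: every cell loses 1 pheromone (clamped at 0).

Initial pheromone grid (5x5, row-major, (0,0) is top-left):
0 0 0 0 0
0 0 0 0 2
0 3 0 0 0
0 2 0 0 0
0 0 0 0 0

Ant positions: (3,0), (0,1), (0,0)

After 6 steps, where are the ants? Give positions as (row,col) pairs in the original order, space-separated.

Step 1: ant0:(3,0)->E->(3,1) | ant1:(0,1)->E->(0,2) | ant2:(0,0)->E->(0,1)
  grid max=3 at (3,1)
Step 2: ant0:(3,1)->N->(2,1) | ant1:(0,2)->W->(0,1) | ant2:(0,1)->E->(0,2)
  grid max=3 at (2,1)
Step 3: ant0:(2,1)->S->(3,1) | ant1:(0,1)->E->(0,2) | ant2:(0,2)->W->(0,1)
  grid max=3 at (0,1)
Step 4: ant0:(3,1)->N->(2,1) | ant1:(0,2)->W->(0,1) | ant2:(0,1)->E->(0,2)
  grid max=4 at (0,1)
Step 5: ant0:(2,1)->S->(3,1) | ant1:(0,1)->E->(0,2) | ant2:(0,2)->W->(0,1)
  grid max=5 at (0,1)
Step 6: ant0:(3,1)->N->(2,1) | ant1:(0,2)->W->(0,1) | ant2:(0,1)->E->(0,2)
  grid max=6 at (0,1)

(2,1) (0,1) (0,2)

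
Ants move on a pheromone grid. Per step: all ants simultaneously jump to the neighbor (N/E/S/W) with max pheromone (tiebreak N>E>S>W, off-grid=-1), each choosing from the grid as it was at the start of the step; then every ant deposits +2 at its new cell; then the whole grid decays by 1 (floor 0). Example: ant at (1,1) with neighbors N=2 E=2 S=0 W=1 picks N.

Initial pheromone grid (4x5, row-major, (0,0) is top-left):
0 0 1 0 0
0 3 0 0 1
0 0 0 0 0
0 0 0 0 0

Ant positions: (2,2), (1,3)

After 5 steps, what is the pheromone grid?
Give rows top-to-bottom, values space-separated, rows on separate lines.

After step 1: ants at (1,2),(1,4)
  0 0 0 0 0
  0 2 1 0 2
  0 0 0 0 0
  0 0 0 0 0
After step 2: ants at (1,1),(0,4)
  0 0 0 0 1
  0 3 0 0 1
  0 0 0 0 0
  0 0 0 0 0
After step 3: ants at (0,1),(1,4)
  0 1 0 0 0
  0 2 0 0 2
  0 0 0 0 0
  0 0 0 0 0
After step 4: ants at (1,1),(0,4)
  0 0 0 0 1
  0 3 0 0 1
  0 0 0 0 0
  0 0 0 0 0
After step 5: ants at (0,1),(1,4)
  0 1 0 0 0
  0 2 0 0 2
  0 0 0 0 0
  0 0 0 0 0

0 1 0 0 0
0 2 0 0 2
0 0 0 0 0
0 0 0 0 0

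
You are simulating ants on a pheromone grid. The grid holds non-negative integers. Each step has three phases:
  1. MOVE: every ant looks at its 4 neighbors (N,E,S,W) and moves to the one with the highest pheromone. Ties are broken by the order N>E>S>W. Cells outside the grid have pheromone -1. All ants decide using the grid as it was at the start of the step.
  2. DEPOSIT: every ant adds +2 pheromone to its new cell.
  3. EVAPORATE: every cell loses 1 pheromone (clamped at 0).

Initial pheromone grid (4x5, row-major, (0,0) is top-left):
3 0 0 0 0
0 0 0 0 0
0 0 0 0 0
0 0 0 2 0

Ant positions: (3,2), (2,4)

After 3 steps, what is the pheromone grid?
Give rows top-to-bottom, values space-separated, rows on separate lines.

After step 1: ants at (3,3),(1,4)
  2 0 0 0 0
  0 0 0 0 1
  0 0 0 0 0
  0 0 0 3 0
After step 2: ants at (2,3),(0,4)
  1 0 0 0 1
  0 0 0 0 0
  0 0 0 1 0
  0 0 0 2 0
After step 3: ants at (3,3),(1,4)
  0 0 0 0 0
  0 0 0 0 1
  0 0 0 0 0
  0 0 0 3 0

0 0 0 0 0
0 0 0 0 1
0 0 0 0 0
0 0 0 3 0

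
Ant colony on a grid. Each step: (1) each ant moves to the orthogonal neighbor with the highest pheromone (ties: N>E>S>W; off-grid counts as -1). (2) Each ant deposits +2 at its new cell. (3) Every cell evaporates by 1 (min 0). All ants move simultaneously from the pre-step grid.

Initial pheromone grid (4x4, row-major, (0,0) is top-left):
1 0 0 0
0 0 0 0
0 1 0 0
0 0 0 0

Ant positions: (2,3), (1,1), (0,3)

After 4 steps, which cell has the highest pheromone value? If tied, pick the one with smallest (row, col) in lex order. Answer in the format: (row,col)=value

Answer: (0,3)=5

Derivation:
Step 1: ant0:(2,3)->N->(1,3) | ant1:(1,1)->S->(2,1) | ant2:(0,3)->S->(1,3)
  grid max=3 at (1,3)
Step 2: ant0:(1,3)->N->(0,3) | ant1:(2,1)->N->(1,1) | ant2:(1,3)->N->(0,3)
  grid max=3 at (0,3)
Step 3: ant0:(0,3)->S->(1,3) | ant1:(1,1)->S->(2,1) | ant2:(0,3)->S->(1,3)
  grid max=5 at (1,3)
Step 4: ant0:(1,3)->N->(0,3) | ant1:(2,1)->N->(1,1) | ant2:(1,3)->N->(0,3)
  grid max=5 at (0,3)
Final grid:
  0 0 0 5
  0 1 0 4
  0 1 0 0
  0 0 0 0
Max pheromone 5 at (0,3)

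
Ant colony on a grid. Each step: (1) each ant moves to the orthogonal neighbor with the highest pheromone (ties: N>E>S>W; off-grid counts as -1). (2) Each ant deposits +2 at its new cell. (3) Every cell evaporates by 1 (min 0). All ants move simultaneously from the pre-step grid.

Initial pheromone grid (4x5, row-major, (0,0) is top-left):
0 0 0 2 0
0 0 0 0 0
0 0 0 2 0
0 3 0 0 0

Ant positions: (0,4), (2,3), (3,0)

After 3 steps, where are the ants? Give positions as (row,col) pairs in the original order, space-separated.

Step 1: ant0:(0,4)->W->(0,3) | ant1:(2,3)->N->(1,3) | ant2:(3,0)->E->(3,1)
  grid max=4 at (3,1)
Step 2: ant0:(0,3)->S->(1,3) | ant1:(1,3)->N->(0,3) | ant2:(3,1)->N->(2,1)
  grid max=4 at (0,3)
Step 3: ant0:(1,3)->N->(0,3) | ant1:(0,3)->S->(1,3) | ant2:(2,1)->S->(3,1)
  grid max=5 at (0,3)

(0,3) (1,3) (3,1)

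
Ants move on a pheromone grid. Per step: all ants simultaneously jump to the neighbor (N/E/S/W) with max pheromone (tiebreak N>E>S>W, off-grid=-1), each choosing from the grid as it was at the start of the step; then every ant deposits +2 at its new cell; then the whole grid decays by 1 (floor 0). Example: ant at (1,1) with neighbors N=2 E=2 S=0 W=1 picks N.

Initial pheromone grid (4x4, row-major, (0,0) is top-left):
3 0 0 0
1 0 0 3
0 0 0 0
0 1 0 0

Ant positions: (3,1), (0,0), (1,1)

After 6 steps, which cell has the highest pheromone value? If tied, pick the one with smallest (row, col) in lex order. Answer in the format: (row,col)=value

Step 1: ant0:(3,1)->N->(2,1) | ant1:(0,0)->S->(1,0) | ant2:(1,1)->W->(1,0)
  grid max=4 at (1,0)
Step 2: ant0:(2,1)->N->(1,1) | ant1:(1,0)->N->(0,0) | ant2:(1,0)->N->(0,0)
  grid max=5 at (0,0)
Step 3: ant0:(1,1)->W->(1,0) | ant1:(0,0)->S->(1,0) | ant2:(0,0)->S->(1,0)
  grid max=8 at (1,0)
Step 4: ant0:(1,0)->N->(0,0) | ant1:(1,0)->N->(0,0) | ant2:(1,0)->N->(0,0)
  grid max=9 at (0,0)
Step 5: ant0:(0,0)->S->(1,0) | ant1:(0,0)->S->(1,0) | ant2:(0,0)->S->(1,0)
  grid max=12 at (1,0)
Step 6: ant0:(1,0)->N->(0,0) | ant1:(1,0)->N->(0,0) | ant2:(1,0)->N->(0,0)
  grid max=13 at (0,0)
Final grid:
  13 0 0 0
  11 0 0 0
  0 0 0 0
  0 0 0 0
Max pheromone 13 at (0,0)

Answer: (0,0)=13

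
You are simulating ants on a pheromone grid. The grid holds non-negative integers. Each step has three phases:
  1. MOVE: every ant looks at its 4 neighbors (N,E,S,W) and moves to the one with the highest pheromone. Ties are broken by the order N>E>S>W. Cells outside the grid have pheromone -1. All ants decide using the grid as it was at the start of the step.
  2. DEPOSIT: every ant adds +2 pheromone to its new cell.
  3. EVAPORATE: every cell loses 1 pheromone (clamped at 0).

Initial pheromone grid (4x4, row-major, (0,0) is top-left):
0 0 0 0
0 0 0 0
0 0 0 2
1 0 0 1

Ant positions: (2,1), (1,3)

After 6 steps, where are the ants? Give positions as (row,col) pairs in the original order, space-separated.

Step 1: ant0:(2,1)->N->(1,1) | ant1:(1,3)->S->(2,3)
  grid max=3 at (2,3)
Step 2: ant0:(1,1)->N->(0,1) | ant1:(2,3)->N->(1,3)
  grid max=2 at (2,3)
Step 3: ant0:(0,1)->E->(0,2) | ant1:(1,3)->S->(2,3)
  grid max=3 at (2,3)
Step 4: ant0:(0,2)->E->(0,3) | ant1:(2,3)->N->(1,3)
  grid max=2 at (2,3)
Step 5: ant0:(0,3)->S->(1,3) | ant1:(1,3)->S->(2,3)
  grid max=3 at (2,3)
Step 6: ant0:(1,3)->S->(2,3) | ant1:(2,3)->N->(1,3)
  grid max=4 at (2,3)

(2,3) (1,3)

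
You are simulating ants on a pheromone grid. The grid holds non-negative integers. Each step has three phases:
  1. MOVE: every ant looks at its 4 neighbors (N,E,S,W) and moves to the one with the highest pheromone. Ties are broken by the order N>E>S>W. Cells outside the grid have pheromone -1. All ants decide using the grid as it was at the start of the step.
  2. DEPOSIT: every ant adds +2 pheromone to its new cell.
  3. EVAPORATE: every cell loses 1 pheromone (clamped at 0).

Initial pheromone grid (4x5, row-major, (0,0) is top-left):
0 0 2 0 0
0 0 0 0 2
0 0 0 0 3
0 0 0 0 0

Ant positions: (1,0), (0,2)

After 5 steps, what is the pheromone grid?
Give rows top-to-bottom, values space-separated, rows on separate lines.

After step 1: ants at (0,0),(0,3)
  1 0 1 1 0
  0 0 0 0 1
  0 0 0 0 2
  0 0 0 0 0
After step 2: ants at (0,1),(0,2)
  0 1 2 0 0
  0 0 0 0 0
  0 0 0 0 1
  0 0 0 0 0
After step 3: ants at (0,2),(0,1)
  0 2 3 0 0
  0 0 0 0 0
  0 0 0 0 0
  0 0 0 0 0
After step 4: ants at (0,1),(0,2)
  0 3 4 0 0
  0 0 0 0 0
  0 0 0 0 0
  0 0 0 0 0
After step 5: ants at (0,2),(0,1)
  0 4 5 0 0
  0 0 0 0 0
  0 0 0 0 0
  0 0 0 0 0

0 4 5 0 0
0 0 0 0 0
0 0 0 0 0
0 0 0 0 0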